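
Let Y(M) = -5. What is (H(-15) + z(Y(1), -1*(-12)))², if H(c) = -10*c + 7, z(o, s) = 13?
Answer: 28900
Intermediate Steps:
H(c) = 7 - 10*c
(H(-15) + z(Y(1), -1*(-12)))² = ((7 - 10*(-15)) + 13)² = ((7 + 150) + 13)² = (157 + 13)² = 170² = 28900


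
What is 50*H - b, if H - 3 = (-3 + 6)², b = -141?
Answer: 741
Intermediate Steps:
H = 12 (H = 3 + (-3 + 6)² = 3 + 3² = 3 + 9 = 12)
50*H - b = 50*12 - 1*(-141) = 600 + 141 = 741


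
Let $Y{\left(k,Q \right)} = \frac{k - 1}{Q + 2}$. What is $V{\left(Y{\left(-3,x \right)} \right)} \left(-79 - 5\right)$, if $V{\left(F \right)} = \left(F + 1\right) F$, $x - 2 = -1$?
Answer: $- \frac{112}{3} \approx -37.333$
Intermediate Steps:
$x = 1$ ($x = 2 - 1 = 1$)
$Y{\left(k,Q \right)} = \frac{-1 + k}{2 + Q}$
$V{\left(F \right)} = F \left(1 + F\right)$ ($V{\left(F \right)} = \left(1 + F\right) F = F \left(1 + F\right)$)
$V{\left(Y{\left(-3,x \right)} \right)} \left(-79 - 5\right) = \frac{-1 - 3}{2 + 1} \left(1 + \frac{-1 - 3}{2 + 1}\right) \left(-79 - 5\right) = \frac{1}{3} \left(-4\right) \left(1 + \frac{1}{3} \left(-4\right)\right) \left(-84\right) = - \frac{4 \left(1 - \frac{4}{3}\right)}{3} \left(-84\right) = \left(- \frac{4}{3}\right) \left(- \frac{1}{3}\right) \left(-84\right) = \frac{4}{9} \left(-84\right) = - \frac{112}{3}$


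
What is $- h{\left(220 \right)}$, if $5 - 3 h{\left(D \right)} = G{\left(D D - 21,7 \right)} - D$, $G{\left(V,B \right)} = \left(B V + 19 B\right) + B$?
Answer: $112856$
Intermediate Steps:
$G{\left(V,B \right)} = 20 B + B V$ ($G{\left(V,B \right)} = \left(19 B + B V\right) + B = 20 B + B V$)
$h{\left(D \right)} = 4 - \frac{7 D^{2}}{3} + \frac{D}{3}$ ($h{\left(D \right)} = \frac{5}{3} - \frac{7 \left(20 + \left(D D - 21\right)\right) - D}{3} = \frac{5}{3} - \frac{7 \left(20 + \left(D^{2} - 21\right)\right) - D}{3} = \frac{5}{3} - \frac{7 \left(20 + \left(-21 + D^{2}\right)\right) - D}{3} = \frac{5}{3} - \frac{7 \left(-1 + D^{2}\right) - D}{3} = \frac{5}{3} - \frac{\left(-7 + 7 D^{2}\right) - D}{3} = \frac{5}{3} - \frac{-7 - D + 7 D^{2}}{3} = \frac{5}{3} + \left(\frac{7}{3} - \frac{7 D^{2}}{3} + \frac{D}{3}\right) = 4 - \frac{7 D^{2}}{3} + \frac{D}{3}$)
$- h{\left(220 \right)} = - (4 - \frac{7 \cdot 220^{2}}{3} + \frac{1}{3} \cdot 220) = - (4 - \frac{338800}{3} + \frac{220}{3}) = \left(-1\right) \left(-112856\right) = 112856$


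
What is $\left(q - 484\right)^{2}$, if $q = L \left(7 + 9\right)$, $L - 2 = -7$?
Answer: $318096$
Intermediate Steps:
$L = -5$ ($L = 2 - 7 = -5$)
$q = -80$ ($q = - 5 \left(7 + 9\right) = \left(-5\right) 16 = -80$)
$\left(q - 484\right)^{2} = \left(-80 - 484\right)^{2} = \left(-564\right)^{2} = 318096$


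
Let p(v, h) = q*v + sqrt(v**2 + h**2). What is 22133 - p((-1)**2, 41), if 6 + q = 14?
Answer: 22125 - 29*sqrt(2) ≈ 22084.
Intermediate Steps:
q = 8 (q = -6 + 14 = 8)
p(v, h) = sqrt(h**2 + v**2) + 8*v (p(v, h) = 8*v + sqrt(v**2 + h**2) = 8*v + sqrt(h**2 + v**2) = sqrt(h**2 + v**2) + 8*v)
22133 - p((-1)**2, 41) = 22133 - (sqrt(41**2 + ((-1)**2)**2) + 8*(-1)**2) = 22133 - (sqrt(1681 + 1**2) + 8*1) = 22133 - (sqrt(1681 + 1) + 8) = 22133 - (sqrt(1682) + 8) = 22133 - (29*sqrt(2) + 8) = 22133 - (8 + 29*sqrt(2)) = 22133 + (-8 - 29*sqrt(2)) = 22125 - 29*sqrt(2)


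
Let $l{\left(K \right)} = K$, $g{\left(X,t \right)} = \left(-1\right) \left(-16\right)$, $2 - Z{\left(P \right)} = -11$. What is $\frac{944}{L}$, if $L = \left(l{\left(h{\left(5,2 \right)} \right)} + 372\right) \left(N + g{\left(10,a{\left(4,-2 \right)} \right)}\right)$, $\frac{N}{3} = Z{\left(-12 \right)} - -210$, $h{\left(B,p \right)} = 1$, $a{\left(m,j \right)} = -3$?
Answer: $\frac{944}{255505} \approx 0.0036946$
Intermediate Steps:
$Z{\left(P \right)} = 13$ ($Z{\left(P \right)} = 2 - -11 = 2 + 11 = 13$)
$g{\left(X,t \right)} = 16$
$N = 669$ ($N = 3 \left(13 - -210\right) = 3 \left(13 + 210\right) = 3 \cdot 223 = 669$)
$L = 255505$ ($L = \left(1 + 372\right) \left(669 + 16\right) = 373 \cdot 685 = 255505$)
$\frac{944}{L} = \frac{944}{255505}$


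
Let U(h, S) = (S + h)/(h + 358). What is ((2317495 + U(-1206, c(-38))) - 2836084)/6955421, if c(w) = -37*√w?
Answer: -219881133/2949098504 + 37*I*√38/5898197008 ≈ -0.074559 + 3.867e-8*I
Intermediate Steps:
U(h, S) = (S + h)/(358 + h)
((2317495 + U(-1206, c(-38))) - 2836084)/6955421 = ((2317495 + (-37*I*√38 - 1206)/(358 - 1206)) - 2836084)/6955421 = ((2317495 + (-37*I*√38 - 1206)/(-848)) - 2836084)*(1/6955421) = ((2317495 - (-37*I*√38 - 1206)/848) - 2836084)*(1/6955421) = ((2317495 - (-1206 - 37*I*√38)/848) - 2836084)*(1/6955421) = ((2317495 + (603/424 + 37*I*√38/848)) - 2836084)*(1/6955421) = ((982618483/424 + 37*I*√38/848) - 2836084)*(1/6955421) = (-219881133/424 + 37*I*√38/848)*(1/6955421) = -219881133/2949098504 + 37*I*√38/5898197008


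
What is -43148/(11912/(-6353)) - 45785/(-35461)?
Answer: 2430271975601/105602858 ≈ 23013.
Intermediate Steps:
-43148/(11912/(-6353)) - 45785/(-35461) = -43148/(11912*(-1/6353)) - 45785*(-1/35461) = -43148/(-11912/6353) + 45785/35461 = -43148*(-6353/11912) + 45785/35461 = 68529811/2978 + 45785/35461 = 2430271975601/105602858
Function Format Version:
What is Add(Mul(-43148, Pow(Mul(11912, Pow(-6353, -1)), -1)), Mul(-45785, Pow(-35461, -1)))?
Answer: Rational(2430271975601, 105602858) ≈ 23013.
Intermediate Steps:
Add(Mul(-43148, Pow(Mul(11912, Pow(-6353, -1)), -1)), Mul(-45785, Pow(-35461, -1))) = Add(Mul(-43148, Pow(Mul(11912, Rational(-1, 6353)), -1)), Mul(-45785, Rational(-1, 35461))) = Add(Mul(-43148, Pow(Rational(-11912, 6353), -1)), Rational(45785, 35461)) = Add(Mul(-43148, Rational(-6353, 11912)), Rational(45785, 35461)) = Add(Rational(68529811, 2978), Rational(45785, 35461)) = Rational(2430271975601, 105602858)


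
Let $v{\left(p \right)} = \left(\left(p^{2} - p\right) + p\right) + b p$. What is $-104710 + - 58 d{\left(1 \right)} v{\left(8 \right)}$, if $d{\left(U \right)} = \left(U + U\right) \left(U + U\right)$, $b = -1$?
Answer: $-117702$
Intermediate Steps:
$v{\left(p \right)} = p^{2} - p$ ($v{\left(p \right)} = \left(\left(p^{2} - p\right) + p\right) - p = p^{2} - p$)
$d{\left(U \right)} = 4 U^{2}$ ($d{\left(U \right)} = 2 U 2 U = 4 U^{2}$)
$-104710 + - 58 d{\left(1 \right)} v{\left(8 \right)} = -104710 + - 58 \cdot 4 \cdot 1^{2} \cdot 8 \left(-1 + 8\right) = -104710 + - 58 \cdot 4 \cdot 1 \cdot 8 \cdot 7 = -104710 + \left(-58\right) 4 \cdot 56 = -104710 - 12992 = -117702$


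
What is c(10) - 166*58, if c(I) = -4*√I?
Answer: -9628 - 4*√10 ≈ -9640.7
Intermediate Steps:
c(10) - 166*58 = -4*√10 - 166*58 = -4*√10 - 9628 = -9628 - 4*√10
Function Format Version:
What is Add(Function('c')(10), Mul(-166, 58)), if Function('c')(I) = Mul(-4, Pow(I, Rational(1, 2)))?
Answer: Add(-9628, Mul(-4, Pow(10, Rational(1, 2)))) ≈ -9640.7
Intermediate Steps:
Add(Function('c')(10), Mul(-166, 58)) = Add(Mul(-4, Pow(10, Rational(1, 2))), Mul(-166, 58)) = Add(Mul(-4, Pow(10, Rational(1, 2))), -9628) = Add(-9628, Mul(-4, Pow(10, Rational(1, 2))))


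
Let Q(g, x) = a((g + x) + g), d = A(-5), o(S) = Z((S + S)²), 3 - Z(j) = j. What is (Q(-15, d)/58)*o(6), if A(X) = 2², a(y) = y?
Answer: 1833/29 ≈ 63.207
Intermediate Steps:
Z(j) = 3 - j
A(X) = 4
o(S) = 3 - 4*S² (o(S) = 3 - (S + S)² = 3 - (2*S)² = 3 - 4*S²)
d = 4
Q(g, x) = x + 2*g (Q(g, x) = (g + x) + g = x + 2*g)
(Q(-15, d)/58)*o(6) = ((4 + 2*(-15))/58)*(3 - 4*6²) = ((4 - 30)*(1/58))*(3 - 4*36) = (-26*1/58)*(3 - 144) = -13/29*(-141) = 1833/29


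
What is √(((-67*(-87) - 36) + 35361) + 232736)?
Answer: √273890 ≈ 523.34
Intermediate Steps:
√(((-67*(-87) - 36) + 35361) + 232736) = √(((5829 - 36) + 35361) + 232736) = √((5793 + 35361) + 232736) = √(41154 + 232736) = √273890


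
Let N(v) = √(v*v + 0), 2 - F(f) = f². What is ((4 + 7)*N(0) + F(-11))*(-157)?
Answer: 18683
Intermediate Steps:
F(f) = 2 - f²
N(v) = √(v²) (N(v) = √(v² + 0) = √(v²))
((4 + 7)*N(0) + F(-11))*(-157) = ((4 + 7)*√(0²) + (2 - 1*(-11)²))*(-157) = (11*√0 + (2 - 1*121))*(-157) = (11*0 + (2 - 121))*(-157) = (0 - 119)*(-157) = -119*(-157) = 18683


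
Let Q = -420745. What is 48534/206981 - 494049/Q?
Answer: 122679193899/87086220845 ≈ 1.4087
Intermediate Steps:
48534/206981 - 494049/Q = 48534/206981 - 494049/(-420745) = 48534*(1/206981) - 494049*(-1/420745) = 48534/206981 + 494049/420745 = 122679193899/87086220845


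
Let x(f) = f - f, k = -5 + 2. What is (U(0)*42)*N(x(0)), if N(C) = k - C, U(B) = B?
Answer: 0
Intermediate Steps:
k = -3
x(f) = 0
N(C) = -3 - C
(U(0)*42)*N(x(0)) = (0*42)*(-3 - 1*0) = 0*(-3 + 0) = 0*(-3) = 0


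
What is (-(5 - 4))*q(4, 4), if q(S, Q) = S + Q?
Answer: -8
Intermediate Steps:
q(S, Q) = Q + S
(-(5 - 4))*q(4, 4) = (-(5 - 4))*(4 + 4) = -1*1*8 = -1*8 = -8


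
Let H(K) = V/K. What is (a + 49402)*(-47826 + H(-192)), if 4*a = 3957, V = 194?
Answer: -925464130045/384 ≈ -2.4101e+9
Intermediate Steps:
H(K) = 194/K
a = 3957/4 (a = (¼)*3957 = 3957/4 ≈ 989.25)
(a + 49402)*(-47826 + H(-192)) = (3957/4 + 49402)*(-47826 + 194/(-192)) = 201565*(-47826 + 194*(-1/192))/4 = 201565*(-47826 - 97/96)/4 = (201565/4)*(-4591393/96) = -925464130045/384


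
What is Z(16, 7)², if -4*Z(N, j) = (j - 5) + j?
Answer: 81/16 ≈ 5.0625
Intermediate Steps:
Z(N, j) = 5/4 - j/2 (Z(N, j) = -((j - 5) + j)/4 = -((-5 + j) + j)/4 = -(-5 + 2*j)/4 = 5/4 - j/2)
Z(16, 7)² = (5/4 - ½*7)² = (5/4 - 7/2)² = (-9/4)² = 81/16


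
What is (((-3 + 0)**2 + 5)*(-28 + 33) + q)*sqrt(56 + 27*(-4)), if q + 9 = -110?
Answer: -98*I*sqrt(13) ≈ -353.34*I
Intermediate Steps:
q = -119 (q = -9 - 110 = -119)
(((-3 + 0)**2 + 5)*(-28 + 33) + q)*sqrt(56 + 27*(-4)) = (((-3 + 0)**2 + 5)*(-28 + 33) - 119)*sqrt(56 + 27*(-4)) = (((-3)**2 + 5)*5 - 119)*sqrt(56 - 108) = ((9 + 5)*5 - 119)*sqrt(-52) = (14*5 - 119)*(2*I*sqrt(13)) = (70 - 119)*(2*I*sqrt(13)) = -98*I*sqrt(13)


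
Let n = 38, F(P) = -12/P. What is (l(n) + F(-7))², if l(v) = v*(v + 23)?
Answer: 263672644/49 ≈ 5.3811e+6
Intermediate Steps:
l(v) = v*(23 + v)
(l(n) + F(-7))² = (38*(23 + 38) - 12/(-7))² = (38*61 - 12*(-⅐))² = (2318 + 12/7)² = (16238/7)² = 263672644/49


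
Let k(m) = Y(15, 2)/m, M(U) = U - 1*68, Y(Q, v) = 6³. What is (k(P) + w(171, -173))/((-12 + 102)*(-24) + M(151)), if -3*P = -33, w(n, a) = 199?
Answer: -2405/22847 ≈ -0.10527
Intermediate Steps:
Y(Q, v) = 216
P = 11 (P = -⅓*(-33) = 11)
M(U) = -68 + U (M(U) = U - 68 = -68 + U)
k(m) = 216/m
(k(P) + w(171, -173))/((-12 + 102)*(-24) + M(151)) = (216/11 + 199)/((-12 + 102)*(-24) + (-68 + 151)) = (216*(1/11) + 199)/(90*(-24) + 83) = (216/11 + 199)/(-2160 + 83) = (2405/11)/(-2077) = (2405/11)*(-1/2077) = -2405/22847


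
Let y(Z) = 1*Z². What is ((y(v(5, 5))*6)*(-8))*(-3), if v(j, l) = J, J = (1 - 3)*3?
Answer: 5184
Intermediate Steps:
J = -6 (J = -2*3 = -6)
v(j, l) = -6
y(Z) = Z²
((y(v(5, 5))*6)*(-8))*(-3) = (((-6)²*6)*(-8))*(-3) = ((36*6)*(-8))*(-3) = (216*(-8))*(-3) = -1728*(-3) = 5184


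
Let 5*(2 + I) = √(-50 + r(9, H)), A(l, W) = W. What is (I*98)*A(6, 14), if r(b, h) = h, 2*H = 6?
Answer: -2744 + 1372*I*√47/5 ≈ -2744.0 + 1881.2*I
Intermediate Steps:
H = 3 (H = (½)*6 = 3)
I = -2 + I*√47/5 (I = -2 + √(-50 + 3)/5 = -2 + √(-47)/5 = -2 + (I*√47)/5 = -2 + I*√47/5 ≈ -2.0 + 1.3711*I)
(I*98)*A(6, 14) = ((-2 + I*√47/5)*98)*14 = (-196 + 98*I*√47/5)*14 = -2744 + 1372*I*√47/5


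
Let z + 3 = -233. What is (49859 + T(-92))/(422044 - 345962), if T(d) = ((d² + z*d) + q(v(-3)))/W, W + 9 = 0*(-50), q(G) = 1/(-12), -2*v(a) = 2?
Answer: 5022661/8216856 ≈ 0.61126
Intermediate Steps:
v(a) = -1 (v(a) = -½*2 = -1)
q(G) = -1/12
z = -236 (z = -3 - 233 = -236)
W = -9 (W = -9 + 0*(-50) = -9 + 0 = -9)
T(d) = 1/108 - d²/9 + 236*d/9 (T(d) = ((d² - 236*d) - 1/12)/(-9) = (-1/12 + d² - 236*d)*(-⅑) = 1/108 - d²/9 + 236*d/9)
(49859 + T(-92))/(422044 - 345962) = (49859 + (1/108 - ⅑*(-92)² + (236/9)*(-92)))/(422044 - 345962) = (49859 + (1/108 - ⅑*8464 - 21712/9))/76082 = (49859 + (1/108 - 8464/9 - 21712/9))*(1/76082) = (49859 - 362111/108)*(1/76082) = (5022661/108)*(1/76082) = 5022661/8216856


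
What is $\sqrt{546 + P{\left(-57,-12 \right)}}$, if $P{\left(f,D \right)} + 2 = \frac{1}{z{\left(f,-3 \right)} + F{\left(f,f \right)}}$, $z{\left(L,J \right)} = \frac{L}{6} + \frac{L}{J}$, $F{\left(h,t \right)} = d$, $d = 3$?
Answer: $\frac{\sqrt{13602}}{5} \approx 23.326$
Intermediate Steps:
$F{\left(h,t \right)} = 3$
$z{\left(L,J \right)} = \frac{L}{6} + \frac{L}{J}$ ($z{\left(L,J \right)} = L \frac{1}{6} + \frac{L}{J} = \frac{L}{6} + \frac{L}{J}$)
$P{\left(f,D \right)} = -2 + \frac{1}{3 - \frac{f}{6}}$ ($P{\left(f,D \right)} = -2 + \frac{1}{\left(\frac{f}{6} + \frac{f}{-3}\right) + 3} = -2 + \frac{1}{\left(\frac{f}{6} + f \left(- \frac{1}{3}\right)\right) + 3} = -2 + \frac{1}{\left(\frac{f}{6} - \frac{f}{3}\right) + 3} = -2 + \frac{1}{- \frac{f}{6} + 3} = -2 + \frac{1}{3 - \frac{f}{6}}$)
$\sqrt{546 + P{\left(-57,-12 \right)}} = \sqrt{546 + \frac{2 \left(-15 - 57\right)}{18 - -57}} = \sqrt{546 + 2 \frac{1}{18 + 57} \left(-72\right)} = \sqrt{546 + 2 \cdot \frac{1}{75} \left(-72\right)} = \sqrt{546 - \frac{48}{25}} = \sqrt{\frac{13602}{25}} = \frac{\sqrt{13602}}{5}$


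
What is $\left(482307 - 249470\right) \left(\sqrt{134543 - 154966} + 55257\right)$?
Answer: $12865874109 + 232837 i \sqrt{20423} \approx 1.2866 \cdot 10^{10} + 3.3275 \cdot 10^{7} i$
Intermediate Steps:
$\left(482307 - 249470\right) \left(\sqrt{134543 - 154966} + 55257\right) = 232837 \left(\sqrt{-20423} + 55257\right) = 232837 \left(i \sqrt{20423} + 55257\right) = 232837 \left(55257 + i \sqrt{20423}\right) = 12865874109 + 232837 i \sqrt{20423}$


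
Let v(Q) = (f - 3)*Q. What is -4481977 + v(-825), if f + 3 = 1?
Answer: -4477852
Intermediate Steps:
f = -2 (f = -3 + 1 = -2)
v(Q) = -5*Q (v(Q) = (-2 - 3)*Q = -5*Q)
-4481977 + v(-825) = -4481977 - 5*(-825) = -4481977 + 4125 = -4477852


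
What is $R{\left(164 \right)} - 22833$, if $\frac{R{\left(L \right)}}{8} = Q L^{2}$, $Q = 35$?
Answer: $7508047$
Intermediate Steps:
$R{\left(L \right)} = 280 L^{2}$ ($R{\left(L \right)} = 8 \cdot 35 L^{2} = 280 L^{2}$)
$R{\left(164 \right)} - 22833 = 280 \cdot 164^{2} - 22833 = 280 \cdot 26896 - 22833 = 7530880 - 22833 = 7508047$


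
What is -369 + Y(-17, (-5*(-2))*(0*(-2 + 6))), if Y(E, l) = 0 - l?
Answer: -369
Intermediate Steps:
Y(E, l) = -l
-369 + Y(-17, (-5*(-2))*(0*(-2 + 6))) = -369 - (-5*(-2))*0*(-2 + 6) = -369 - 10*0*4 = -369 - 10*0 = -369 - 1*0 = -369 + 0 = -369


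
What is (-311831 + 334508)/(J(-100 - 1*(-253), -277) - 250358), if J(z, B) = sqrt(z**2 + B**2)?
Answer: -946228061/10446504671 - 7559*sqrt(100138)/20893009342 ≈ -0.090693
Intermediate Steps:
J(z, B) = sqrt(B**2 + z**2)
(-311831 + 334508)/(J(-100 - 1*(-253), -277) - 250358) = (-311831 + 334508)/(sqrt((-277)**2 + (-100 - 1*(-253))**2) - 250358) = 22677/(sqrt(76729 + (-100 + 253)**2) - 250358) = 22677/(sqrt(76729 + 153**2) - 250358) = 22677/(sqrt(76729 + 23409) - 250358) = 22677/(sqrt(100138) - 250358) = 22677/(-250358 + sqrt(100138))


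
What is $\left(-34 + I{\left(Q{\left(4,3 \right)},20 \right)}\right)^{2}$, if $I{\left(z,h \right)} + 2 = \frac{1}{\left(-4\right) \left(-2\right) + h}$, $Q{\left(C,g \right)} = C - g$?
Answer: $\frac{1014049}{784} \approx 1293.4$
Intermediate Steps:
$I{\left(z,h \right)} = -2 + \frac{1}{8 + h}$ ($I{\left(z,h \right)} = -2 + \frac{1}{\left(-4\right) \left(-2\right) + h} = -2 + \frac{1}{8 + h}$)
$\left(-34 + I{\left(Q{\left(4,3 \right)},20 \right)}\right)^{2} = \left(-34 + \frac{-15 - 40}{8 + 20}\right)^{2} = \left(-34 + \frac{-15 - 40}{28}\right)^{2} = \left(-34 + \frac{1}{28} \left(-55\right)\right)^{2} = \left(-34 - \frac{55}{28}\right)^{2} = \left(- \frac{1007}{28}\right)^{2} = \frac{1014049}{784}$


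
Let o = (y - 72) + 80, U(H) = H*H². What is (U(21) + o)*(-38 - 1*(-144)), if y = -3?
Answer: 982196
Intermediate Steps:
U(H) = H³
o = 5 (o = (-3 - 72) + 80 = -75 + 80 = 5)
(U(21) + o)*(-38 - 1*(-144)) = (21³ + 5)*(-38 - 1*(-144)) = (9261 + 5)*(-38 + 144) = 9266*106 = 982196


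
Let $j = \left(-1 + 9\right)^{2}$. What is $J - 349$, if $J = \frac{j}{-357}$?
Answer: $- \frac{124657}{357} \approx -349.18$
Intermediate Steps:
$j = 64$ ($j = 8^{2} = 64$)
$J = - \frac{64}{357}$ ($J = \frac{64}{-357} = 64 \left(- \frac{1}{357}\right) = - \frac{64}{357} \approx -0.17927$)
$J - 349 = - \frac{64}{357} - 349 = - \frac{124657}{357}$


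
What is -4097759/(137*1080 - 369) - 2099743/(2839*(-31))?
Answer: -1636661378/419010849 ≈ -3.9060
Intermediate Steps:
-4097759/(137*1080 - 369) - 2099743/(2839*(-31)) = -4097759/(147960 - 369) - 2099743/(-88009) = -4097759/147591 - 2099743*(-1/88009) = -4097759*1/147591 + 2099743/88009 = -4097759/147591 + 2099743/88009 = -1636661378/419010849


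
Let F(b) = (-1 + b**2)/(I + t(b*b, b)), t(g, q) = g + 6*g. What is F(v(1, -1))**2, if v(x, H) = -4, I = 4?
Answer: 225/13456 ≈ 0.016721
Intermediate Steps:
t(g, q) = 7*g
F(b) = (-1 + b**2)/(4 + 7*b**2) (F(b) = (-1 + b**2)/(4 + 7*(b*b)) = (-1 + b**2)/(4 + 7*b**2))
F(v(1, -1))**2 = ((-1 + (-4)**2)/(4 + 7*(-4)**2))**2 = ((-1 + 16)/(4 + 7*16))**2 = (15/(4 + 112))**2 = (15/116)**2 = 225/13456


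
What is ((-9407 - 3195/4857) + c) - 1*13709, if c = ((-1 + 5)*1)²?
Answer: -37399965/1619 ≈ -23101.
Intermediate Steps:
c = 16 (c = (4*1)² = 4² = 16)
((-9407 - 3195/4857) + c) - 1*13709 = ((-9407 - 3195/4857) + 16) - 1*13709 = ((-9407 - 3195/4857) + 16) - 13709 = ((-9407 - 1*1065/1619) + 16) - 13709 = ((-9407 - 1065/1619) + 16) - 13709 = (-15230998/1619 + 16) - 13709 = -15205094/1619 - 13709 = -37399965/1619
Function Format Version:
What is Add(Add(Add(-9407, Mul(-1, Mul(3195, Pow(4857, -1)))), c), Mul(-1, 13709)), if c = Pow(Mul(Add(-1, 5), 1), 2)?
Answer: Rational(-37399965, 1619) ≈ -23101.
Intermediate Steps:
c = 16 (c = Pow(Mul(4, 1), 2) = Pow(4, 2) = 16)
Add(Add(Add(-9407, Mul(-1, Mul(3195, Pow(4857, -1)))), c), Mul(-1, 13709)) = Add(Add(Add(-9407, Mul(-1, Mul(3195, Pow(4857, -1)))), 16), Mul(-1, 13709)) = Add(Add(Add(-9407, Mul(-1, Mul(3195, Rational(1, 4857)))), 16), -13709) = Add(Add(Add(-9407, Mul(-1, Rational(1065, 1619))), 16), -13709) = Add(Add(Add(-9407, Rational(-1065, 1619)), 16), -13709) = Add(Add(Rational(-15230998, 1619), 16), -13709) = Add(Rational(-15205094, 1619), -13709) = Rational(-37399965, 1619)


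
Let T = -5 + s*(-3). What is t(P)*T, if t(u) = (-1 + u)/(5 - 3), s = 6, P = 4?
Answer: -69/2 ≈ -34.500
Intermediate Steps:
t(u) = -1/2 + u/2 (t(u) = (-1 + u)/2 = (-1 + u)*(1/2) = -1/2 + u/2)
T = -23 (T = -5 + 6*(-3) = -5 - 18 = -23)
t(P)*T = (-1/2 + (1/2)*4)*(-23) = (-1/2 + 2)*(-23) = (3/2)*(-23) = -69/2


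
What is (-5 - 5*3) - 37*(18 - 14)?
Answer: -168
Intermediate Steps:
(-5 - 5*3) - 37*(18 - 14) = (-5 - 15) - 37*4 = -20 - 148 = -168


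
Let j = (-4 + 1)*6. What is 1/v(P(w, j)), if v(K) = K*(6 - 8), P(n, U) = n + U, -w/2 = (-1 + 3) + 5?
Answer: 1/64 ≈ 0.015625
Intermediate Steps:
w = -14 (w = -2*((-1 + 3) + 5) = -2*(2 + 5) = -2*7 = -14)
j = -18 (j = -3*6 = -18)
P(n, U) = U + n
v(K) = -2*K (v(K) = K*(-2) = -2*K)
1/v(P(w, j)) = 1/(-2*(-18 - 14)) = 1/(-2*(-32)) = 1/64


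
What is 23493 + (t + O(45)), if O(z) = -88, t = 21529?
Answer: 44934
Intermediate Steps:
23493 + (t + O(45)) = 23493 + (21529 - 88) = 23493 + 21441 = 44934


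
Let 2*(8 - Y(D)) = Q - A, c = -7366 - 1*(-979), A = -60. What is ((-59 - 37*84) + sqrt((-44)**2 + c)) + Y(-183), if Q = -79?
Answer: -6299/2 + I*sqrt(4451) ≈ -3149.5 + 66.716*I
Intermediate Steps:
c = -6387 (c = -7366 + 979 = -6387)
Y(D) = 35/2 (Y(D) = 8 - (-79 - 1*(-60))/2 = 8 - (-79 + 60)/2 = 8 - 1/2*(-19) = 8 + 19/2 = 35/2)
((-59 - 37*84) + sqrt((-44)**2 + c)) + Y(-183) = ((-59 - 37*84) + sqrt((-44)**2 - 6387)) + 35/2 = ((-59 - 3108) + sqrt(1936 - 6387)) + 35/2 = (-3167 + sqrt(-4451)) + 35/2 = (-3167 + I*sqrt(4451)) + 35/2 = -6299/2 + I*sqrt(4451)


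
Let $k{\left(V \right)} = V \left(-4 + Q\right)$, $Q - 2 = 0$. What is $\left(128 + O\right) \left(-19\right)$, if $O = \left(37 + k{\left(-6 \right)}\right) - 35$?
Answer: $-2698$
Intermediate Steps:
$Q = 2$ ($Q = 2 + 0 = 2$)
$k{\left(V \right)} = - 2 V$ ($k{\left(V \right)} = V \left(-4 + 2\right) = V \left(-2\right) = - 2 V$)
$O = 14$ ($O = \left(37 - -12\right) - 35 = \left(37 + 12\right) - 35 = 49 - 35 = 14$)
$\left(128 + O\right) \left(-19\right) = \left(128 + 14\right) \left(-19\right) = 142 \left(-19\right) = -2698$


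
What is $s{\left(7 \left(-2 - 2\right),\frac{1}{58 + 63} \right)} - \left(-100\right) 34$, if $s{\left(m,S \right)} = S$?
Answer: $\frac{411401}{121} \approx 3400.0$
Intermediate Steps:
$s{\left(7 \left(-2 - 2\right),\frac{1}{58 + 63} \right)} - \left(-100\right) 34 = \frac{1}{58 + 63} - \left(-100\right) 34 = \frac{1}{121} - -3400 = \frac{1}{121} + 3400 = \frac{411401}{121}$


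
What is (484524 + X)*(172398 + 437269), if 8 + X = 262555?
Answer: 455464535357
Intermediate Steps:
X = 262547 (X = -8 + 262555 = 262547)
(484524 + X)*(172398 + 437269) = (484524 + 262547)*(172398 + 437269) = 747071*609667 = 455464535357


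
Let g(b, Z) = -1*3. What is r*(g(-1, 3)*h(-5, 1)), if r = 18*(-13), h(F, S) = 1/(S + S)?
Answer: 351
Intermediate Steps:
g(b, Z) = -3
h(F, S) = 1/(2*S)
r = -234
r*(g(-1, 3)*h(-5, 1)) = -(-702)*(½)/1 = -(-702)*(½)*1 = -(-702)/2 = -234*(-3/2) = 351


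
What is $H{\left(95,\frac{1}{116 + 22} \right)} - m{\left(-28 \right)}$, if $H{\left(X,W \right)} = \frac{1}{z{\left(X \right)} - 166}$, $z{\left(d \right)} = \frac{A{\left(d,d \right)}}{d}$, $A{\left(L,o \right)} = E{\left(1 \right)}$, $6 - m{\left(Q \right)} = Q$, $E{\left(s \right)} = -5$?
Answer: $- \frac{107289}{3155} \approx -34.006$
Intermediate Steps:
$m{\left(Q \right)} = 6 - Q$
$A{\left(L,o \right)} = -5$
$z{\left(d \right)} = - \frac{5}{d}$
$H{\left(X,W \right)} = \frac{1}{-166 - \frac{5}{X}}$ ($H{\left(X,W \right)} = \frac{1}{- \frac{5}{X} - 166} = \frac{1}{-166 - \frac{5}{X}}$)
$H{\left(95,\frac{1}{116 + 22} \right)} - m{\left(-28 \right)} = \left(-1\right) 95 \frac{1}{5 + 166 \cdot 95} - \left(6 - -28\right) = \left(-1\right) 95 \frac{1}{5 + 15770} - \left(6 + 28\right) = \left(-1\right) 95 \cdot \frac{1}{15775} - 34 = - \frac{19}{3155} - 34 = - \frac{107289}{3155}$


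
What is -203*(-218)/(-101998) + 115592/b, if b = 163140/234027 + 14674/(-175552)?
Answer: 40365369752086717903/214242048290153 ≈ 1.8841e+5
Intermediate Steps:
b = 4200906847/6847317984 (b = 163140*(1/234027) + 14674*(-1/175552) = 54380/78009 - 7337/87776 = 4200906847/6847317984 ≈ 0.61351)
-203*(-218)/(-101998) + 115592/b = -203*(-218)/(-101998) + 115592/(4200906847/6847317984) = 44254*(-1/101998) + 115592*(6847317984/4200906847) = -22127/50999 + 791495180406528/4200906847 = 40365369752086717903/214242048290153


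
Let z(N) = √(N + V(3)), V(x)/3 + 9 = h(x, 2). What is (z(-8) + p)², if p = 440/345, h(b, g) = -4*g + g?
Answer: -244589/4761 + 176*I*√53/69 ≈ -51.373 + 18.57*I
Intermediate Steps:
h(b, g) = -3*g
p = 88/69 (p = 440*(1/345) = 88/69 ≈ 1.2754)
V(x) = -45 (V(x) = -27 + 3*(-3*2) = -27 + 3*(-6) = -27 - 18 = -45)
z(N) = √(-45 + N) (z(N) = √(N - 45) = √(-45 + N))
(z(-8) + p)² = (√(-45 - 8) + 88/69)² = (√(-53) + 88/69)² = (I*√53 + 88/69)² = (88/69 + I*√53)²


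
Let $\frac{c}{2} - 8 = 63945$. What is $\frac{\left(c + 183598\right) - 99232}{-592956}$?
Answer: $- \frac{53068}{148239} \approx -0.35799$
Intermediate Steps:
$c = 127906$ ($c = 16 + 2 \cdot 63945 = 16 + 127890 = 127906$)
$\frac{\left(c + 183598\right) - 99232}{-592956} = \frac{\left(127906 + 183598\right) - 99232}{-592956} = \left(311504 - 99232\right) \left(- \frac{1}{592956}\right) = 212272 \left(- \frac{1}{592956}\right) = - \frac{53068}{148239}$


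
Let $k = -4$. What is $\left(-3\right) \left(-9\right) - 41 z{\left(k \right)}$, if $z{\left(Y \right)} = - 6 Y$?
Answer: $-957$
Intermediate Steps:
$\left(-3\right) \left(-9\right) - 41 z{\left(k \right)} = \left(-3\right) \left(-9\right) - 41 \left(\left(-6\right) \left(-4\right)\right) = 27 - 984 = -957$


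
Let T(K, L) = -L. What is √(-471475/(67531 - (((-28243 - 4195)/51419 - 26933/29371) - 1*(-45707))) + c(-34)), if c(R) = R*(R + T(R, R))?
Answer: 5*I*√1774650604322584980654779/1433110497887 ≈ 4.6478*I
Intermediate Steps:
c(R) = 0 (c(R) = R*(R - R) = R*0 = 0)
√(-471475/(67531 - (((-28243 - 4195)/51419 - 26933/29371) - 1*(-45707))) + c(-34)) = √(-471475/(67531 - (((-28243 - 4195)/51419 - 26933/29371) - 1*(-45707))) + 0) = √(-471475/(67531 - ((-32438*1/51419 - 26933*1/29371) + 45707)) + 0) = √(-471475/(67531 - ((-32438/51419 - 1171/1277) + 45707)) + 0) = √(-471475/(67531 - (-101634975/65662063 + 45707)) + 0) = √(-471475/(67531 - 1*3001114278566/65662063) + 0) = √(-471475/(67531 - 3001114278566/65662063) + 0) = √(-471475/1433110497887/65662063 + 0) = √(-471475*65662063/1433110497887 + 0) = √(-30958021152925/1433110497887 + 0) = √(-30958021152925/1433110497887) = 5*I*√1774650604322584980654779/1433110497887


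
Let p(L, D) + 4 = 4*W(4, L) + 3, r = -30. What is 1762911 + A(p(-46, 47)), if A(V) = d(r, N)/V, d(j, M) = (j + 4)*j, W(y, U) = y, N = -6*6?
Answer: 1762963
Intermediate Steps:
N = -36
p(L, D) = 15 (p(L, D) = -4 + (4*4 + 3) = -4 + (16 + 3) = -4 + 19 = 15)
d(j, M) = j*(4 + j) (d(j, M) = (4 + j)*j = j*(4 + j))
A(V) = 780/V (A(V) = (-30*(4 - 30))/V = (-30*(-26))/V = 780/V)
1762911 + A(p(-46, 47)) = 1762911 + 780/15 = 1762911 + 780*(1/15) = 1762911 + 52 = 1762963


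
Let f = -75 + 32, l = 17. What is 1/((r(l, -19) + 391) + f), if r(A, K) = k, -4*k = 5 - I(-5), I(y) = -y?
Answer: 1/348 ≈ 0.0028736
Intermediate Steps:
f = -43
k = 0 (k = -(5 - (-1)*(-5))/4 = -(5 - 1*5)/4 = -(5 - 5)/4 = -1/4*0 = 0)
r(A, K) = 0
1/((r(l, -19) + 391) + f) = 1/((0 + 391) - 43) = 1/(391 - 43) = 1/348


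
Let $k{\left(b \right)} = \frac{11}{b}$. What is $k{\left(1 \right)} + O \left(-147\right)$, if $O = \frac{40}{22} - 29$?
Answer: $\frac{44074}{11} \approx 4006.7$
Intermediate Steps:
$O = - \frac{299}{11}$ ($O = 40 \cdot \frac{1}{22} - 29 = \frac{20}{11} - 29 = - \frac{299}{11} \approx -27.182$)
$k{\left(1 \right)} + O \left(-147\right) = \frac{11}{1} - - \frac{43953}{11} = 11 \cdot 1 + \frac{43953}{11} = 11 + \frac{43953}{11} = \frac{44074}{11}$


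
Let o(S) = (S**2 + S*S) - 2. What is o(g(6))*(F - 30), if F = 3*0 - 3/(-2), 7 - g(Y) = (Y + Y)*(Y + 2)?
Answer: -451440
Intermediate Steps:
g(Y) = 7 - 2*Y*(2 + Y) (g(Y) = 7 - (Y + Y)*(Y + 2) = 7 - 2*Y*(2 + Y))
F = 3/2 (F = 0 - 3*(-1/2) = 0 + 3/2 = 3/2 ≈ 1.5000)
o(S) = -2 + 2*S**2 (o(S) = (S**2 + S**2) - 2 = 2*S**2 - 2 = -2 + 2*S**2)
o(g(6))*(F - 30) = (-2 + 2*(7 - 4*6 - 2*6**2)**2)*(3/2 - 30) = (-2 + 2*(7 - 24 - 2*36)**2)*(-57/2) = (-2 + 2*(7 - 24 - 72)**2)*(-57/2) = (-2 + 2*(-89)**2)*(-57/2) = (-2 + 2*7921)*(-57/2) = (-2 + 15842)*(-57/2) = 15840*(-57/2) = -451440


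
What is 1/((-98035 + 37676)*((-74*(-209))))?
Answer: -1/933512294 ≈ -1.0712e-9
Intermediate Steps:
1/((-98035 + 37676)*((-74*(-209)))) = 1/(-60359*15466) = -1/60359*1/15466 = -1/933512294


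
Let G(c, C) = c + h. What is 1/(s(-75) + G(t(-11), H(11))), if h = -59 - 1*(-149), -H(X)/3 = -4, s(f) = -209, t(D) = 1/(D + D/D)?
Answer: -10/1191 ≈ -0.0083963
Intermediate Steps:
t(D) = 1/(1 + D) (t(D) = 1/(D + 1) = 1/(1 + D))
H(X) = 12 (H(X) = -3*(-4) = 12)
h = 90 (h = -59 + 149 = 90)
G(c, C) = 90 + c (G(c, C) = c + 90 = 90 + c)
1/(s(-75) + G(t(-11), H(11))) = 1/(-209 + (90 + 1/(1 - 11))) = 1/(-209 + (90 + 1/(-10))) = 1/(-209 + (90 - ⅒)) = 1/(-209 + 899/10) = 1/(-1191/10) = -10/1191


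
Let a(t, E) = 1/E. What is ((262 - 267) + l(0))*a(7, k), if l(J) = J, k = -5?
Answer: 1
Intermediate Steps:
((262 - 267) + l(0))*a(7, k) = ((262 - 267) + 0)/(-5) = (-5 + 0)*(-⅕) = -5*(-⅕) = 1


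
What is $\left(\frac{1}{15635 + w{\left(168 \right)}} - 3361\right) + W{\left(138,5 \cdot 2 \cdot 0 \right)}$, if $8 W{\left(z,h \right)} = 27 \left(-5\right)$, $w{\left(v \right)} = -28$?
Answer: $- \frac{421747953}{124856} \approx -3377.9$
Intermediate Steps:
$W{\left(z,h \right)} = - \frac{135}{8}$ ($W{\left(z,h \right)} = \frac{27 \left(-5\right)}{8} = \frac{1}{8} \left(-135\right) = - \frac{135}{8}$)
$\left(\frac{1}{15635 + w{\left(168 \right)}} - 3361\right) + W{\left(138,5 \cdot 2 \cdot 0 \right)} = \left(\frac{1}{15635 - 28} - 3361\right) - \frac{135}{8} = \left(\frac{1}{15607} - 3361\right) - \frac{135}{8} = - \frac{52455126}{15607} - \frac{135}{8} = - \frac{421747953}{124856}$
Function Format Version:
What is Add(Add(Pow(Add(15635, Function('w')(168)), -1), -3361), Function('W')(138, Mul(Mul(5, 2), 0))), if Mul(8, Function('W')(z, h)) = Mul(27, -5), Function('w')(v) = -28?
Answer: Rational(-421747953, 124856) ≈ -3377.9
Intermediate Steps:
Function('W')(z, h) = Rational(-135, 8) (Function('W')(z, h) = Mul(Rational(1, 8), Mul(27, -5)) = Mul(Rational(1, 8), -135) = Rational(-135, 8))
Add(Add(Pow(Add(15635, Function('w')(168)), -1), -3361), Function('W')(138, Mul(Mul(5, 2), 0))) = Add(Add(Pow(Add(15635, -28), -1), -3361), Rational(-135, 8)) = Add(Add(Pow(15607, -1), -3361), Rational(-135, 8)) = Add(Add(Rational(1, 15607), -3361), Rational(-135, 8)) = Add(Rational(-52455126, 15607), Rational(-135, 8)) = Rational(-421747953, 124856)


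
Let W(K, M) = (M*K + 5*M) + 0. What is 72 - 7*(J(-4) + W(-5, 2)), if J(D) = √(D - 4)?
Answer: 72 - 14*I*√2 ≈ 72.0 - 19.799*I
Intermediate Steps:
J(D) = √(-4 + D)
W(K, M) = 5*M + K*M (W(K, M) = (K*M + 5*M) + 0 = (5*M + K*M) + 0 = 5*M + K*M)
72 - 7*(J(-4) + W(-5, 2)) = 72 - 7*(√(-4 - 4) + 2*(5 - 5)) = 72 - 7*(√(-8) + 2*0) = 72 - 7*(2*I*√2 + 0) = 72 - 7*2*I*√2 = 72 - 14*I*√2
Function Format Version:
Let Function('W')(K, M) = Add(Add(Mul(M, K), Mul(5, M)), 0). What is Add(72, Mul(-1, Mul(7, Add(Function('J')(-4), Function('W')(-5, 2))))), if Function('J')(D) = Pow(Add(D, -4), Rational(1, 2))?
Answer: Add(72, Mul(-14, I, Pow(2, Rational(1, 2)))) ≈ Add(72.000, Mul(-19.799, I))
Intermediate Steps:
Function('J')(D) = Pow(Add(-4, D), Rational(1, 2))
Function('W')(K, M) = Add(Mul(5, M), Mul(K, M)) (Function('W')(K, M) = Add(Add(Mul(K, M), Mul(5, M)), 0) = Add(Add(Mul(5, M), Mul(K, M)), 0) = Add(Mul(5, M), Mul(K, M)))
Add(72, Mul(-1, Mul(7, Add(Function('J')(-4), Function('W')(-5, 2))))) = Add(72, Mul(-1, Mul(7, Add(Pow(Add(-4, -4), Rational(1, 2)), Mul(2, Add(5, -5)))))) = Add(72, Mul(-1, Mul(7, Add(Pow(-8, Rational(1, 2)), Mul(2, 0))))) = Add(72, Mul(-1, Mul(7, Add(Mul(2, I, Pow(2, Rational(1, 2))), 0)))) = Add(72, Mul(-1, Mul(7, Mul(2, I, Pow(2, Rational(1, 2)))))) = Add(72, Mul(-1, Mul(14, I, Pow(2, Rational(1, 2))))) = Add(72, Mul(-14, I, Pow(2, Rational(1, 2))))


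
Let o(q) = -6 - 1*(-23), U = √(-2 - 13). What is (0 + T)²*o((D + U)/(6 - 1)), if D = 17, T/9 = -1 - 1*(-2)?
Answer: 1377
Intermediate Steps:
T = 9 (T = 9*(-1 - 1*(-2)) = 9*(-1 + 2) = 9*1 = 9)
U = I*√15 (U = √(-15) = I*√15 ≈ 3.873*I)
o(q) = 17 (o(q) = -6 + 23 = 17)
(0 + T)²*o((D + U)/(6 - 1)) = (0 + 9)²*17 = 9²*17 = 81*17 = 1377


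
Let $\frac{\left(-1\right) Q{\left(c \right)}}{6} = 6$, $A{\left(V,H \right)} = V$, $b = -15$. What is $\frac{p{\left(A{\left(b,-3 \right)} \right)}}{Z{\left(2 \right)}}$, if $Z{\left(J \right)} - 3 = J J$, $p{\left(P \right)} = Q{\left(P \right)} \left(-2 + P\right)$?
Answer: $\frac{612}{7} \approx 87.429$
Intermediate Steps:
$Q{\left(c \right)} = -36$ ($Q{\left(c \right)} = \left(-6\right) 6 = -36$)
$p{\left(P \right)} = 72 - 36 P$ ($p{\left(P \right)} = - 36 \left(-2 + P\right) = 72 - 36 P$)
$Z{\left(J \right)} = 3 + J^{2}$ ($Z{\left(J \right)} = 3 + J J = 3 + J^{2}$)
$\frac{p{\left(A{\left(b,-3 \right)} \right)}}{Z{\left(2 \right)}} = \frac{72 - -540}{3 + 2^{2}} = \frac{72 + 540}{3 + 4} = \frac{612}{7}$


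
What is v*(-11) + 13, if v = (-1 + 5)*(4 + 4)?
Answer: -339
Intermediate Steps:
v = 32 (v = 4*8 = 32)
v*(-11) + 13 = 32*(-11) + 13 = -352 + 13 = -339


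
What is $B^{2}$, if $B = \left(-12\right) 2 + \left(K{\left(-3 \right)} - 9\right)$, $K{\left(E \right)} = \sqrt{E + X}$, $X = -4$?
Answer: $\left(33 - i \sqrt{7}\right)^{2} \approx 1082.0 - 174.62 i$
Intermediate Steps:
$K{\left(E \right)} = \sqrt{-4 + E}$ ($K{\left(E \right)} = \sqrt{E - 4} = \sqrt{-4 + E}$)
$B = -33 + i \sqrt{7}$ ($B = \left(-12\right) 2 + \left(\sqrt{-4 - 3} - 9\right) = -24 - \left(9 - \sqrt{-7}\right) = -24 - \left(9 - i \sqrt{7}\right) = -33 + i \sqrt{7} \approx -33.0 + 2.6458 i$)
$B^{2} = \left(-33 + i \sqrt{7}\right)^{2}$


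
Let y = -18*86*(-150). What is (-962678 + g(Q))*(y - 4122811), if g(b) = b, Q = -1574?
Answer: 3751529437972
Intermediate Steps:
y = 232200 (y = -1548*(-150) = 232200)
(-962678 + g(Q))*(y - 4122811) = (-962678 - 1574)*(232200 - 4122811) = -964252*(-3890611) = 3751529437972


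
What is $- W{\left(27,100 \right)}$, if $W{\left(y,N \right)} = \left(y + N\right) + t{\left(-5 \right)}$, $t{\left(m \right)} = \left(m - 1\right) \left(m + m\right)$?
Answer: $-187$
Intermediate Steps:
$t{\left(m \right)} = 2 m \left(-1 + m\right)$ ($t{\left(m \right)} = \left(-1 + m\right) 2 m = 2 m \left(-1 + m\right)$)
$W{\left(y,N \right)} = 60 + N + y$ ($W{\left(y,N \right)} = \left(y + N\right) + 2 \left(-5\right) \left(-1 - 5\right) = \left(N + y\right) + 2 \left(-5\right) \left(-6\right) = \left(N + y\right) + 60 = 60 + N + y$)
$- W{\left(27,100 \right)} = - (60 + 100 + 27) = \left(-1\right) 187 = -187$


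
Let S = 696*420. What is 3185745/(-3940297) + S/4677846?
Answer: -2291766147705/3072017093377 ≈ -0.74601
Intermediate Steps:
S = 292320
3185745/(-3940297) + S/4677846 = 3185745/(-3940297) + 292320/4677846 = 3185745*(-1/3940297) + 292320*(1/4677846) = -3185745/3940297 + 48720/779641 = -2291766147705/3072017093377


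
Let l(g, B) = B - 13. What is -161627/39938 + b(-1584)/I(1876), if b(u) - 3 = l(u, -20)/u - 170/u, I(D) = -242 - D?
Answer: -271221127307/66994237728 ≈ -4.0484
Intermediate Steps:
l(g, B) = -13 + B
b(u) = 3 - 203/u (b(u) = 3 + ((-13 - 20)/u - 170/u) = 3 + (-33/u - 170/u) = 3 - 203/u)
-161627/39938 + b(-1584)/I(1876) = -161627/39938 + (3 - 203/(-1584))/(-242 - 1*1876) = -161627*1/39938 + (3 - 203*(-1/1584))/(-242 - 1876) = -161627/39938 + (3 + 203/1584)/(-2118) = -161627/39938 + (4955/1584)*(-1/2118) = -161627/39938 - 4955/3354912 = -271221127307/66994237728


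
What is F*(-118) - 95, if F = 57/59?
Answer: -209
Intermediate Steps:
F = 57/59 (F = 57*(1/59) = 57/59 ≈ 0.96610)
F*(-118) - 95 = (57/59)*(-118) - 95 = -114 - 95 = -209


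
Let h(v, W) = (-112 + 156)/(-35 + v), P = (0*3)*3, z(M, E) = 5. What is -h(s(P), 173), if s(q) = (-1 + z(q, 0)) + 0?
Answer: 44/31 ≈ 1.4194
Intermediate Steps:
P = 0 (P = 0*3 = 0)
s(q) = 4 (s(q) = (-1 + 5) + 0 = 4 + 0 = 4)
h(v, W) = 44/(-35 + v)
-h(s(P), 173) = -44/(-35 + 4) = -44/(-31) = -44*(-1)/31 = -1*(-44/31) = 44/31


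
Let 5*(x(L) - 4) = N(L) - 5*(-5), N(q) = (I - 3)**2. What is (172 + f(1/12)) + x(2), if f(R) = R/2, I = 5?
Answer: 21821/120 ≈ 181.84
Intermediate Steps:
N(q) = 4 (N(q) = (5 - 3)**2 = 2**2 = 4)
f(R) = R/2 (f(R) = R*(1/2) = R/2)
x(L) = 49/5 (x(L) = 4 + (4 - 5*(-5))/5 = 4 + (4 + 25)/5 = 4 + (1/5)*29 = 4 + 29/5 = 49/5)
(172 + f(1/12)) + x(2) = (172 + (1/2)/12) + 49/5 = (172 + (1/2)*(1/12)) + 49/5 = (172 + 1/24) + 49/5 = 4129/24 + 49/5 = 21821/120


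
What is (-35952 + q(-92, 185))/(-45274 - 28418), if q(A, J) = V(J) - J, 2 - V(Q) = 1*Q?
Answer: 9080/18423 ≈ 0.49286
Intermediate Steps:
V(Q) = 2 - Q
q(A, J) = 2 - 2*J (q(A, J) = (2 - J) - J = 2 - 2*J)
(-35952 + q(-92, 185))/(-45274 - 28418) = (-35952 + (2 - 2*185))/(-45274 - 28418) = (-35952 + (2 - 370))/(-73692) = (-35952 - 368)*(-1/73692) = -36320*(-1/73692) = 9080/18423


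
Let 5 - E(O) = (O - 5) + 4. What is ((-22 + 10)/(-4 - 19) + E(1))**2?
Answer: 16129/529 ≈ 30.490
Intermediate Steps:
E(O) = 6 - O (E(O) = 5 - ((O - 5) + 4) = 5 - ((-5 + O) + 4) = 5 - (-1 + O) = 5 + (1 - O) = 6 - O)
((-22 + 10)/(-4 - 19) + E(1))**2 = ((-22 + 10)/(-4 - 19) + (6 - 1*1))**2 = (-12/(-23) + (6 - 1))**2 = (-12*(-1/23) + 5)**2 = (12/23 + 5)**2 = (127/23)**2 = 16129/529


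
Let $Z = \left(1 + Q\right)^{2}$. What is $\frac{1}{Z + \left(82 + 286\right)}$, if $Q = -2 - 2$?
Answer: $\frac{1}{377} \approx 0.0026525$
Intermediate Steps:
$Q = -4$ ($Q = -2 - 2 = -4$)
$Z = 9$ ($Z = \left(1 - 4\right)^{2} = \left(-3\right)^{2} = 9$)
$\frac{1}{Z + \left(82 + 286\right)} = \frac{1}{9 + \left(82 + 286\right)} = \frac{1}{9 + 368} = \frac{1}{377}$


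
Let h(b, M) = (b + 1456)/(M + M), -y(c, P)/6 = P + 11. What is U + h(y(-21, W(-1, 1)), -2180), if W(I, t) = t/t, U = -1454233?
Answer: -792557158/545 ≈ -1.4542e+6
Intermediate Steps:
W(I, t) = 1
y(c, P) = -66 - 6*P (y(c, P) = -6*(P + 11) = -6*(11 + P) = -66 - 6*P)
h(b, M) = (1456 + b)/(2*M) (h(b, M) = (1456 + b)/((2*M)) = (1456 + b)*(1/(2*M)) = (1456 + b)/(2*M))
U + h(y(-21, W(-1, 1)), -2180) = -1454233 + (1/2)*(1456 + (-66 - 6*1))/(-2180) = -1454233 + (1/2)*(-1/2180)*(1456 + (-66 - 6)) = -1454233 + (1/2)*(-1/2180)*(1456 - 72) = -1454233 + (1/2)*(-1/2180)*1384 = -1454233 - 173/545 = -792557158/545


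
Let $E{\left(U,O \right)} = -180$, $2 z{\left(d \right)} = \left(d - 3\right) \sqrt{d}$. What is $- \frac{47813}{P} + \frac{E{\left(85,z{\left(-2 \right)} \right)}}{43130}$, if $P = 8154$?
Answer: $- \frac{206364241}{35168202} \approx -5.8679$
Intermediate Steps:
$z{\left(d \right)} = \frac{\sqrt{d} \left(-3 + d\right)}{2}$ ($z{\left(d \right)} = \frac{\left(d - 3\right) \sqrt{d}}{2} = \frac{\left(-3 + d\right) \sqrt{d}}{2} = \frac{\sqrt{d} \left(-3 + d\right)}{2}$)
$- \frac{47813}{P} + \frac{E{\left(85,z{\left(-2 \right)} \right)}}{43130} = - \frac{47813}{8154} - \frac{180}{43130} = \left(-47813\right) \frac{1}{8154} - \frac{18}{4313} = - \frac{47813}{8154} - \frac{18}{4313} = - \frac{206364241}{35168202}$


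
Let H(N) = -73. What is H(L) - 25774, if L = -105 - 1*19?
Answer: -25847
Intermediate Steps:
L = -124 (L = -105 - 19 = -124)
H(L) - 25774 = -73 - 25774 = -25847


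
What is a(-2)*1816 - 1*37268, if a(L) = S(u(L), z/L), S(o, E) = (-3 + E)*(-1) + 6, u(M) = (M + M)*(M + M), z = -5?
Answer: -25464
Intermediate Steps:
u(M) = 4*M² (u(M) = (2*M)*(2*M) = 4*M²)
S(o, E) = 9 - E (S(o, E) = (3 - E) + 6 = 9 - E)
a(L) = 9 + 5/L (a(L) = 9 - (-5)/L = 9 + 5/L)
a(-2)*1816 - 1*37268 = (9 + 5/(-2))*1816 - 1*37268 = (9 + 5*(-½))*1816 - 37268 = (9 - 5/2)*1816 - 37268 = (13/2)*1816 - 37268 = 11804 - 37268 = -25464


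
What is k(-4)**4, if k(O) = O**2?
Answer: 65536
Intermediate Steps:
k(-4)**4 = ((-4)**2)**4 = 16**4 = 65536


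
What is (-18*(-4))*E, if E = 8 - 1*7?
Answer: 72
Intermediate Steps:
E = 1 (E = 8 - 7 = 1)
(-18*(-4))*E = -18*(-4)*1 = 72*1 = 72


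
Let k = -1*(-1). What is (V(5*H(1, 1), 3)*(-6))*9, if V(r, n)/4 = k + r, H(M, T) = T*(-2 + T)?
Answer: 864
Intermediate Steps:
k = 1
V(r, n) = 4 + 4*r (V(r, n) = 4*(1 + r) = 4 + 4*r)
(V(5*H(1, 1), 3)*(-6))*9 = ((4 + 4*(5*(1*(-2 + 1))))*(-6))*9 = ((4 + 4*(5*(1*(-1))))*(-6))*9 = ((4 + 4*(5*(-1)))*(-6))*9 = ((4 + 4*(-5))*(-6))*9 = ((4 - 20)*(-6))*9 = -16*(-6)*9 = 96*9 = 864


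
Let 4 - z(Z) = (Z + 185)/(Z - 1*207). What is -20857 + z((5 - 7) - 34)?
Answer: -5067130/243 ≈ -20852.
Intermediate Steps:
z(Z) = 4 - (185 + Z)/(-207 + Z) (z(Z) = 4 - (Z + 185)/(Z - 1*207) = 4 - (185 + Z)/(Z - 207) = 4 - (185 + Z)/(-207 + Z))
-20857 + z((5 - 7) - 34) = -20857 + (-1013 + 3*((5 - 7) - 34))/(-207 + ((5 - 7) - 34)) = -20857 + (-1013 + 3*(-2 - 34))/(-207 + (-2 - 34)) = -20857 + (-1013 + 3*(-36))/(-207 - 36) = -20857 + (-1013 - 108)/(-243) = -20857 - 1/243*(-1121) = -20857 + 1121/243 = -5067130/243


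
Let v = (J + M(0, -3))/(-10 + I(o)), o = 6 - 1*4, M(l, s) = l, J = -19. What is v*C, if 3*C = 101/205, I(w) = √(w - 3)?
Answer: 38/123 + 19*I/615 ≈ 0.30894 + 0.030894*I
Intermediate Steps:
o = 2 (o = 6 - 4 = 2)
I(w) = √(-3 + w)
C = 101/615 (C = (101/205)/3 = (101*(1/205))/3 = (⅓)*(101/205) = 101/615 ≈ 0.16423)
v = -19*(-10 - I)/101 (v = (-19 + 0)/(-10 + √(-3 + 2)) = -19/(-10 + √(-1)) = -19*(-10 - I)/101 ≈ 1.8812 + 0.18812*I)
v*C = (190/101 + 19*I/101)*(101/615) = 38/123 + 19*I/615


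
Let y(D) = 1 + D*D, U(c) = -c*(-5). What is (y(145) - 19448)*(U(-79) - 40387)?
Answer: -64353996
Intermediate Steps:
U(c) = 5*c
y(D) = 1 + D²
(y(145) - 19448)*(U(-79) - 40387) = ((1 + 145²) - 19448)*(5*(-79) - 40387) = ((1 + 21025) - 19448)*(-395 - 40387) = (21026 - 19448)*(-40782) = 1578*(-40782) = -64353996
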